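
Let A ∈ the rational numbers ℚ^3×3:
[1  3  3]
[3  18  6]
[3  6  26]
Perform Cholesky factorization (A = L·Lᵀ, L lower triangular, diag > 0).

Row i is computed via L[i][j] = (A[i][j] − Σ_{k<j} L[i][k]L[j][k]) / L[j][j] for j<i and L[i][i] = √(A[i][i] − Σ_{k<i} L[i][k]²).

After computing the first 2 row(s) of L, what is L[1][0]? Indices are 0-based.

Step 1: L[0][0] = √(1) = 1.
  L[1][0] = (3) / L[0][0] = 3.
Step 2: L[1][1] = √(9) = 3.

L[1][0] = 3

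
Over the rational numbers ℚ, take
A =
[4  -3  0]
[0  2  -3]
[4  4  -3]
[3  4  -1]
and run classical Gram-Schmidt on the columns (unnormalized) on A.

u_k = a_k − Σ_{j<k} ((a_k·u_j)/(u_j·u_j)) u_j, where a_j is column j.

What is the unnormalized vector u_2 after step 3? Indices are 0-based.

u_2 = (-694/1589, -3443/1589, -827/1589, 2028/1589)

Step 1: u_0 = a_0 = (4, 0, 4, 3).
Step 2: u_1 = a_1 − (16/41)·u_0 = (-187/41, 2, 100/41, 116/41).
Step 3: u_2 = a_2 − (-15/41)·u_0 − (-662/1589)·u_1 = (-694/1589, -3443/1589, -827/1589, 2028/1589).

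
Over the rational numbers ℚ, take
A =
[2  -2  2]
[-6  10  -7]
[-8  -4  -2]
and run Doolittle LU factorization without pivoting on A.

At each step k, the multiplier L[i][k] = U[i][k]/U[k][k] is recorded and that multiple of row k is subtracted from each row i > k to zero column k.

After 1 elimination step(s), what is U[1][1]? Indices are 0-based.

U[1][1] = 4

[col 0] pivot 2
  R1 -= -3*R0 → (0, 4, -1)  (L[1][0] := -3)
  R2 -= -4*R0 → (0, -12, 6)  (L[2][0] := -4)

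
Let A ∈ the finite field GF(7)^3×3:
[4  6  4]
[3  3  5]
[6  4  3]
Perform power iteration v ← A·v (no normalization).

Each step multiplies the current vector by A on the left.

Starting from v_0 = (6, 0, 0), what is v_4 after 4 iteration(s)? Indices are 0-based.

v_0 = (6, 0, 0).
v_1 = A·v_0 = (3, 4, 1).
v_2 = A·v_1 = (5, 5, 2).
v_3 = A·v_2 = (2, 5, 0).
v_4 = A·v_3 = (3, 0, 4).

v_4 = (3, 0, 4)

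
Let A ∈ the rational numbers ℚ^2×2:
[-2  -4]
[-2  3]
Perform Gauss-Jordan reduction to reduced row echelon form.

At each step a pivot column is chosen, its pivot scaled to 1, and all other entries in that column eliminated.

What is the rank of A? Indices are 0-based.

rank = 2

[1] R0 /= -2  ⇒  (1, 2)
     R1 -= -2·R0  ⇒  (0, 7)
[2] R1 /= 7  ⇒  (0, 1)
     R0 -= 2·R1  ⇒  (1, 0)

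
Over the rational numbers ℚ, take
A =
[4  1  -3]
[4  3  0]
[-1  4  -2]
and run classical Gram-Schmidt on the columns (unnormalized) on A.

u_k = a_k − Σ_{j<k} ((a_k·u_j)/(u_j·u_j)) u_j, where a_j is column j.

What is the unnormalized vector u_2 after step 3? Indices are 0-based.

Step 1: u_0 = a_0 = (4, 4, -1).
Step 2: u_1 = a_1 − (4/11)·u_0 = (-5/11, 17/11, 48/11).
Step 3: u_2 = a_2 − (-10/33)·u_0 − (-81/238)·u_1 = (-1387/714, 73/42, -292/357).

u_2 = (-1387/714, 73/42, -292/357)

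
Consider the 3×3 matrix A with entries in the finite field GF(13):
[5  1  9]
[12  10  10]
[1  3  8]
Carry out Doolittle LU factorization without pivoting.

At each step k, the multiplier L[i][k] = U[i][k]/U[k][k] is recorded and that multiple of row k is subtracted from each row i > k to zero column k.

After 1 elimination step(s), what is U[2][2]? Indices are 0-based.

U[2][2] = 1

Step 1: pivot at (0,0) is 5.
  row1 ← row1 − (5)·row0  ⇒  L[1][0]=5, U row1=(0, 5, 4)
  row2 ← row2 − (8)·row0  ⇒  L[2][0]=8, U row2=(0, 8, 1)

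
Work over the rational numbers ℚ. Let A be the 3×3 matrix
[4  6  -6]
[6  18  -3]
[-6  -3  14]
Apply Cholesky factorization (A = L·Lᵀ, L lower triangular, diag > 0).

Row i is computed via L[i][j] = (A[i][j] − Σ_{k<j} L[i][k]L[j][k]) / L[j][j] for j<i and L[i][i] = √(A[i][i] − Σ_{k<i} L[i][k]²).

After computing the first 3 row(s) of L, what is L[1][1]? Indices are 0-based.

L[1][1] = 3

Step 1: L[0][0] = √(4) = 2.
  L[1][0] = (6) / L[0][0] = 3.
Step 2: L[1][1] = √(9) = 3.
  L[2][0] = (-6) / L[0][0] = -3.
  L[2][1] = (6) / L[1][1] = 2.
Step 3: L[2][2] = √(1) = 1.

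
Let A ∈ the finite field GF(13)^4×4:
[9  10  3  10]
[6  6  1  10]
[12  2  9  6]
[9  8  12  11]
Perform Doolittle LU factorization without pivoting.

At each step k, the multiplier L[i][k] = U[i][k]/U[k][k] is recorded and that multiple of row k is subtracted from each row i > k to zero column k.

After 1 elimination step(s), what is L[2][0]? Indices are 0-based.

L[2][0] = 10

Step 1: pivot at (0,0) is 9.
  row1 ← row1 − (5)·row0  ⇒  L[1][0]=5, U row1=(0, 8, 12, 12)
  row2 ← row2 − (10)·row0  ⇒  L[2][0]=10, U row2=(0, 6, 5, 10)
  row3 ← row3 − (1)·row0  ⇒  L[3][0]=1, U row3=(0, 11, 9, 1)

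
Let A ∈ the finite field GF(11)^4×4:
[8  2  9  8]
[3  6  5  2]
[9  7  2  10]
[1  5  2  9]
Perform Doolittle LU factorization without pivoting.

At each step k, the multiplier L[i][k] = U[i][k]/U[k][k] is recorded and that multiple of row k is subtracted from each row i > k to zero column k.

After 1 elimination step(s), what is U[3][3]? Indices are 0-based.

Step 1: pivot at (0,0) is 8.
  row1 ← row1 − (10)·row0  ⇒  L[1][0]=10, U row1=(0, 8, 3, 10)
  row2 ← row2 − (8)·row0  ⇒  L[2][0]=8, U row2=(0, 2, 7, 1)
  row3 ← row3 − (7)·row0  ⇒  L[3][0]=7, U row3=(0, 2, 5, 8)

U[3][3] = 8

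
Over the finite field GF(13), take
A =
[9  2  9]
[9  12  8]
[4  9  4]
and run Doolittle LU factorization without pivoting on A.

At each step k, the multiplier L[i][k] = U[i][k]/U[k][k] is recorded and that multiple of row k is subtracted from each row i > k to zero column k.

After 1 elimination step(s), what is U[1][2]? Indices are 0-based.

U[1][2] = 12

k=0: U[0][0]=9
  eliminate (1,0): mult=1, new row 1: (0, 10, 12); set L[1][0]=1
  eliminate (2,0): mult=12, new row 2: (0, 11, 0); set L[2][0]=12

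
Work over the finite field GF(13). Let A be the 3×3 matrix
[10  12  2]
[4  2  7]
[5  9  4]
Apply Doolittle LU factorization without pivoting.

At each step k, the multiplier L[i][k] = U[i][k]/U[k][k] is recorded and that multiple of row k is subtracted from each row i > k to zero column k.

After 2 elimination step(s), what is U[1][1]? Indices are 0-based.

U[1][1] = 5

Step 1: pivot at (0,0) is 10.
  row1 ← row1 − (3)·row0  ⇒  L[1][0]=3, U row1=(0, 5, 1)
  row2 ← row2 − (7)·row0  ⇒  L[2][0]=7, U row2=(0, 3, 3)
Step 2: pivot at (1,1) is 5.
  row2 ← row2 − (11)·row1  ⇒  L[2][1]=11, U row2=(0, 0, 5)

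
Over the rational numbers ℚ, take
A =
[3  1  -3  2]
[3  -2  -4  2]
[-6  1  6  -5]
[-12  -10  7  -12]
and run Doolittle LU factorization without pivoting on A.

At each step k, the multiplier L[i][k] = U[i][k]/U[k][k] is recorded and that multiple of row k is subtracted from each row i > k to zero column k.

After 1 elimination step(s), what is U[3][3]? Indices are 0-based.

Step 1: pivot at (0,0) is 3.
  row1 ← row1 − (1)·row0  ⇒  L[1][0]=1, U row1=(0, -3, -1, 0)
  row2 ← row2 − (-2)·row0  ⇒  L[2][0]=-2, U row2=(0, 3, 0, -1)
  row3 ← row3 − (-4)·row0  ⇒  L[3][0]=-4, U row3=(0, -6, -5, -4)

U[3][3] = -4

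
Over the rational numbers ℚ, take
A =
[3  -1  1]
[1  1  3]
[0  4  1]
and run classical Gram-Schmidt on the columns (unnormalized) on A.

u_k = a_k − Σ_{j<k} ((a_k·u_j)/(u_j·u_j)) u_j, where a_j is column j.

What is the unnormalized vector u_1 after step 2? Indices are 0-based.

Step 1: u_0 = a_0 = (3, 1, 0).
Step 2: u_1 = a_1 − (-1/5)·u_0 = (-2/5, 6/5, 4).

u_1 = (-2/5, 6/5, 4)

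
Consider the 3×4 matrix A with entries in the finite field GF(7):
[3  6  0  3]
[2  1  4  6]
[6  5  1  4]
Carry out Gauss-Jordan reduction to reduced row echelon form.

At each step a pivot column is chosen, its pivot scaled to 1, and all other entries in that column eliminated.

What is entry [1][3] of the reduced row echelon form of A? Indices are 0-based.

M[1][3] = 3

[1] R0 /= 3  ⇒  (1, 2, 0, 1)
     R1 -= 2·R0  ⇒  (0, 4, 4, 4)
     R2 -= 6·R0  ⇒  (0, 0, 1, 5)
[2] R1 /= 4  ⇒  (0, 1, 1, 1)
     R0 -= 2·R1  ⇒  (1, 0, 5, 6)
[3] R2 /= 1  ⇒  (0, 0, 1, 5)
     R0 -= 5·R2  ⇒  (1, 0, 0, 2)
     R1 -= 1·R2  ⇒  (0, 1, 0, 3)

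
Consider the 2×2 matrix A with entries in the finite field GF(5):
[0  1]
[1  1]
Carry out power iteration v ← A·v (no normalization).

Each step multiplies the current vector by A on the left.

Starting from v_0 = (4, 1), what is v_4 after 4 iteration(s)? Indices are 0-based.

v_0 = (4, 1).
v_1 = A·v_0 = (1, 0).
v_2 = A·v_1 = (0, 1).
v_3 = A·v_2 = (1, 1).
v_4 = A·v_3 = (1, 2).

v_4 = (1, 2)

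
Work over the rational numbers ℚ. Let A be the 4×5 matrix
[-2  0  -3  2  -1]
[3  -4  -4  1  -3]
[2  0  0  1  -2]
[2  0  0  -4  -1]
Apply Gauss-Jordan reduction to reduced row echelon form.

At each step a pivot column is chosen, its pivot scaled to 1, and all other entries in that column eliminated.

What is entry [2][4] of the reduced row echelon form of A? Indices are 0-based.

M[2][4] = 4/5

step 1: normalize row 0 (÷-2) = (1, 0, 3/2, -1, 1/2)
  row 1: subtract 3×row0 = (0, -4, -17/2, 4, -9/2)
  row 2: subtract 2×row0 = (0, 0, -3, 3, -3)
  row 3: subtract 2×row0 = (0, 0, -3, -2, -2)
step 2: normalize row 1 (÷-4) = (0, 1, 17/8, -1, 9/8)
step 3: normalize row 2 (÷-3) = (0, 0, 1, -1, 1)
  row 0: subtract 3/2×row2 = (1, 0, 0, 1/2, -1)
  row 1: subtract 17/8×row2 = (0, 1, 0, 9/8, -1)
  row 3: subtract -3×row2 = (0, 0, 0, -5, 1)
step 4: normalize row 3 (÷-5) = (0, 0, 0, 1, -1/5)
  row 0: subtract 1/2×row3 = (1, 0, 0, 0, -9/10)
  row 1: subtract 9/8×row3 = (0, 1, 0, 0, -31/40)
  row 2: subtract -1×row3 = (0, 0, 1, 0, 4/5)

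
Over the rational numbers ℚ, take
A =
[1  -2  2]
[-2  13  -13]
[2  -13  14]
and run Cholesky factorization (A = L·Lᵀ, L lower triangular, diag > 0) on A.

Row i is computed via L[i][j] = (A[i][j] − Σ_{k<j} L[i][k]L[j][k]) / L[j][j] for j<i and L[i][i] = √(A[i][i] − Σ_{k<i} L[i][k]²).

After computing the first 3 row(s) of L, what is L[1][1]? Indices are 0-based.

Step 1: L[0][0] = √(1) = 1.
  L[1][0] = (-2) / L[0][0] = -2.
Step 2: L[1][1] = √(9) = 3.
  L[2][0] = (2) / L[0][0] = 2.
  L[2][1] = (-9) / L[1][1] = -3.
Step 3: L[2][2] = √(1) = 1.

L[1][1] = 3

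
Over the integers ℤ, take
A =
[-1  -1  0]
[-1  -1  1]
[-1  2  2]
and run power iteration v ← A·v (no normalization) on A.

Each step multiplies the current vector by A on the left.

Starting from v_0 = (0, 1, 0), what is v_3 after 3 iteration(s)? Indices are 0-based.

v_3 = (-6, -3, 12)

v_0 = (0, 1, 0).
v_1 = A·v_0 = (-1, -1, 2).
v_2 = A·v_1 = (2, 4, 3).
v_3 = A·v_2 = (-6, -3, 12).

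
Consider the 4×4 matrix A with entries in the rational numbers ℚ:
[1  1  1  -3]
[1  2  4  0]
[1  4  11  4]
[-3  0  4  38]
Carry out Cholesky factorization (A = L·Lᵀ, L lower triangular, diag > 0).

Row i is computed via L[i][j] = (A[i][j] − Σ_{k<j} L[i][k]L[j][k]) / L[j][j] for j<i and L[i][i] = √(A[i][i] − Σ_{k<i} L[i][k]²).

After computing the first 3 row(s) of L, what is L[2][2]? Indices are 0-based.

L[2][2] = 1

Step 1: L[0][0] = √(1) = 1.
  L[1][0] = (1) / L[0][0] = 1.
Step 2: L[1][1] = √(1) = 1.
  L[2][0] = (1) / L[0][0] = 1.
  L[2][1] = (3) / L[1][1] = 3.
Step 3: L[2][2] = √(1) = 1.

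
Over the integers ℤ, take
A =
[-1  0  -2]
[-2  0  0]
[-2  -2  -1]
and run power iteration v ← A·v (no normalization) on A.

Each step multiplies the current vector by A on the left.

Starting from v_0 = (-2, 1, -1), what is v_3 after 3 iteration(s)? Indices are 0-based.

v_3 = (48, 20, 55)

v_0 = (-2, 1, -1).
v_1 = A·v_0 = (4, 4, 3).
v_2 = A·v_1 = (-10, -8, -19).
v_3 = A·v_2 = (48, 20, 55).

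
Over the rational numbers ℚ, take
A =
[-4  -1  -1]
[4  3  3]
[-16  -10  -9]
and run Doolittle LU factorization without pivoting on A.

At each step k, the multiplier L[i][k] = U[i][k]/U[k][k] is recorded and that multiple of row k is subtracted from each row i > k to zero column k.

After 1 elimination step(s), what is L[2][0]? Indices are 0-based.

L[2][0] = 4

Step 1: pivot at (0,0) is -4.
  row1 ← row1 − (-1)·row0  ⇒  L[1][0]=-1, U row1=(0, 2, 2)
  row2 ← row2 − (4)·row0  ⇒  L[2][0]=4, U row2=(0, -6, -5)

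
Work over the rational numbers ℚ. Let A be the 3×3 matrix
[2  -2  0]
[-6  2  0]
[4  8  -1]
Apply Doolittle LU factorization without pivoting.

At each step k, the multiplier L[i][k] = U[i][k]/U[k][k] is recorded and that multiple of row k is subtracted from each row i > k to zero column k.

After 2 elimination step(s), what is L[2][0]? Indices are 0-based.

L[2][0] = 2

[col 0] pivot 2
  R1 -= -3*R0 → (0, -4, 0)  (L[1][0] := -3)
  R2 -= 2*R0 → (0, 12, -1)  (L[2][0] := 2)
[col 1] pivot -4
  R2 -= -3*R1 → (0, 0, -1)  (L[2][1] := -3)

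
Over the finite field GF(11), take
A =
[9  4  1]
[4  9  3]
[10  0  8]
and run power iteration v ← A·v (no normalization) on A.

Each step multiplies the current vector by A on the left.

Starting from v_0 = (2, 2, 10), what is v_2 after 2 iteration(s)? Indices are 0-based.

v_2 = (10, 2, 5)

v_0 = (2, 2, 10).
v_1 = A·v_0 = (3, 1, 1).
v_2 = A·v_1 = (10, 2, 5).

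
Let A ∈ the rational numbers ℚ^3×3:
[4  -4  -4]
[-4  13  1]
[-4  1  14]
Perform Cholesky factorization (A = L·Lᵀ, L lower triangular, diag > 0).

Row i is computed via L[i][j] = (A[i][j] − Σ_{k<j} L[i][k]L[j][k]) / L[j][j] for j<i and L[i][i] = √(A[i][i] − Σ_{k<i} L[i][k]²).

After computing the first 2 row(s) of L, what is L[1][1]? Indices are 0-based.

Step 1: L[0][0] = √(4) = 2.
  L[1][0] = (-4) / L[0][0] = -2.
Step 2: L[1][1] = √(9) = 3.

L[1][1] = 3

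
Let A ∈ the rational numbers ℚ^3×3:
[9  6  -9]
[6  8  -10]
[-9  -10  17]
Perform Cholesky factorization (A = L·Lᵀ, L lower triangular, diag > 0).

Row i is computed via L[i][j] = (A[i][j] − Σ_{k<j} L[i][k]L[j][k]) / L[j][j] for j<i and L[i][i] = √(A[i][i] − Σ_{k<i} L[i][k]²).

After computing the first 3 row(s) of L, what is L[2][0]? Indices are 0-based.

L[2][0] = -3

Step 1: L[0][0] = √(9) = 3.
  L[1][0] = (6) / L[0][0] = 2.
Step 2: L[1][1] = √(4) = 2.
  L[2][0] = (-9) / L[0][0] = -3.
  L[2][1] = (-4) / L[1][1] = -2.
Step 3: L[2][2] = √(4) = 2.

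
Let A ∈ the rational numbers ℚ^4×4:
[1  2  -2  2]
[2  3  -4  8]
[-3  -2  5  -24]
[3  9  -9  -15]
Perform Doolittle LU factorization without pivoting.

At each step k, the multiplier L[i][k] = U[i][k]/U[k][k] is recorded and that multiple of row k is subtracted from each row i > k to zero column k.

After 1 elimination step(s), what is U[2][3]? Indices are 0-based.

U[2][3] = -18

[col 0] pivot 1
  R1 -= 2*R0 → (0, -1, 0, 4)  (L[1][0] := 2)
  R2 -= -3*R0 → (0, 4, -1, -18)  (L[2][0] := -3)
  R3 -= 3*R0 → (0, 3, -3, -21)  (L[3][0] := 3)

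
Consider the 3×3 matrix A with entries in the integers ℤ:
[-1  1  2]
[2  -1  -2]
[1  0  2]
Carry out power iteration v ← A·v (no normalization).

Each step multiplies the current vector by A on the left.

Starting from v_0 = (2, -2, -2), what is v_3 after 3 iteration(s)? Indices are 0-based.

v_3 = (-60, 74, -10)

v_0 = (2, -2, -2).
v_1 = A·v_0 = (-8, 10, -2).
v_2 = A·v_1 = (14, -22, -12).
v_3 = A·v_2 = (-60, 74, -10).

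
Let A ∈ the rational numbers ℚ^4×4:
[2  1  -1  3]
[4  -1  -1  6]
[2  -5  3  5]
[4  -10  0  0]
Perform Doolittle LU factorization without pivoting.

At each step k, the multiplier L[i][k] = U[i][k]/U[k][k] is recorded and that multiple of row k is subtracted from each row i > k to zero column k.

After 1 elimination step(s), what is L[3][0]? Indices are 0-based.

L[3][0] = 2

k=0: U[0][0]=2
  eliminate (1,0): mult=2, new row 1: (0, -3, 1, 0); set L[1][0]=2
  eliminate (2,0): mult=1, new row 2: (0, -6, 4, 2); set L[2][0]=1
  eliminate (3,0): mult=2, new row 3: (0, -12, 2, -6); set L[3][0]=2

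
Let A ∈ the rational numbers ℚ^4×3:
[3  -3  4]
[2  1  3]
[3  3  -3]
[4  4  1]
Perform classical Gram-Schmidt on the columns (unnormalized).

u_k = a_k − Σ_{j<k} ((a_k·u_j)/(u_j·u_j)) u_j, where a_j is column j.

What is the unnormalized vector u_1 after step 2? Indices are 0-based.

Step 1: u_0 = a_0 = (3, 2, 3, 4).
Step 2: u_1 = a_1 − (9/19)·u_0 = (-84/19, 1/19, 30/19, 40/19).

u_1 = (-84/19, 1/19, 30/19, 40/19)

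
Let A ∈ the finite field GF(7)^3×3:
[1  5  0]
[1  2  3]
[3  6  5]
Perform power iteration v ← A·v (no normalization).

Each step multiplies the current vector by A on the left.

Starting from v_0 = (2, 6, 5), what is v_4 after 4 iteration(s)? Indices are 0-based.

v_4 = (5, 6, 6)

v_0 = (2, 6, 5).
v_1 = A·v_0 = (4, 1, 4).
v_2 = A·v_1 = (2, 4, 3).
v_3 = A·v_2 = (1, 5, 3).
v_4 = A·v_3 = (5, 6, 6).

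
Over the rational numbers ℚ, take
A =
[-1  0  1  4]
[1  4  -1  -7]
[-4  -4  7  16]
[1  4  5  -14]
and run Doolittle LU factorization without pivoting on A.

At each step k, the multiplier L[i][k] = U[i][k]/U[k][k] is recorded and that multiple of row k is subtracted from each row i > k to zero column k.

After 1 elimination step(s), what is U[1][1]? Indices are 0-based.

Step 1: pivot at (0,0) is -1.
  row1 ← row1 − (-1)·row0  ⇒  L[1][0]=-1, U row1=(0, 4, 0, -3)
  row2 ← row2 − (4)·row0  ⇒  L[2][0]=4, U row2=(0, -4, 3, 0)
  row3 ← row3 − (-1)·row0  ⇒  L[3][0]=-1, U row3=(0, 4, 6, -10)

U[1][1] = 4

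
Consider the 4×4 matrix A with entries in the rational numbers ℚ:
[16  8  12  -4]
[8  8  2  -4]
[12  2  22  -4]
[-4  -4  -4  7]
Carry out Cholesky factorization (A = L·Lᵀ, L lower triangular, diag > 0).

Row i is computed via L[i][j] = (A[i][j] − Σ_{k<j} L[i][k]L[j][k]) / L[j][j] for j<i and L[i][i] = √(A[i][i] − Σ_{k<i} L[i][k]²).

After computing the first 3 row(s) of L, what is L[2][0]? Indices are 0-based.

Step 1: L[0][0] = √(16) = 4.
  L[1][0] = (8) / L[0][0] = 2.
Step 2: L[1][1] = √(4) = 2.
  L[2][0] = (12) / L[0][0] = 3.
  L[2][1] = (-4) / L[1][1] = -2.
Step 3: L[2][2] = √(9) = 3.

L[2][0] = 3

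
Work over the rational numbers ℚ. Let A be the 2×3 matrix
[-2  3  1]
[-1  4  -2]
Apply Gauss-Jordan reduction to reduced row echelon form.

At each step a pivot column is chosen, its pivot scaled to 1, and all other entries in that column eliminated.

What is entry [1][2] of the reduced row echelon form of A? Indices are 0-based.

step 1: normalize row 0 (÷-2) = (1, -3/2, -1/2)
  row 1: subtract -1×row0 = (0, 5/2, -5/2)
step 2: normalize row 1 (÷5/2) = (0, 1, -1)
  row 0: subtract -3/2×row1 = (1, 0, -2)

M[1][2] = -1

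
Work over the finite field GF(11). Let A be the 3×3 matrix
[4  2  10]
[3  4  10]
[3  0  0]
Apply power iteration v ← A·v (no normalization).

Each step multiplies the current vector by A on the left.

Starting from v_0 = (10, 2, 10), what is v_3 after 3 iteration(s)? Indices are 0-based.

v_0 = (10, 2, 10).
v_1 = A·v_0 = (1, 6, 8).
v_2 = A·v_1 = (8, 8, 3).
v_3 = A·v_2 = (1, 9, 2).

v_3 = (1, 9, 2)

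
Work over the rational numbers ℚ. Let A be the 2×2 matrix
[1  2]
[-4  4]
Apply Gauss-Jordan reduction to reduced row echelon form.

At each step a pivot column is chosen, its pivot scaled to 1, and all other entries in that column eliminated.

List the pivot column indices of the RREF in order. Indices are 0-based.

[1] R0 /= 1  ⇒  (1, 2)
     R1 -= -4·R0  ⇒  (0, 12)
[2] R1 /= 12  ⇒  (0, 1)
     R0 -= 2·R1  ⇒  (1, 0)

pivot columns: 0, 1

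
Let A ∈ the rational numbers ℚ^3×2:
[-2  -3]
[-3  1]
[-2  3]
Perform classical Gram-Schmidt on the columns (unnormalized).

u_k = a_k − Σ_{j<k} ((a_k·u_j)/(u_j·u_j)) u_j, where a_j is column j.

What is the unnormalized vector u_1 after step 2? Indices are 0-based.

u_1 = (-57/17, 8/17, 45/17)

Step 1: u_0 = a_0 = (-2, -3, -2).
Step 2: u_1 = a_1 − (-3/17)·u_0 = (-57/17, 8/17, 45/17).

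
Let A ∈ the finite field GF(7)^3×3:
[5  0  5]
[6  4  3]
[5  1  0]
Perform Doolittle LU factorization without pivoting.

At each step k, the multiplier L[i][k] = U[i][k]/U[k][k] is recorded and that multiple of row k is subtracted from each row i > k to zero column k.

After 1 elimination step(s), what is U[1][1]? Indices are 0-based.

[col 0] pivot 5
  R1 -= 4*R0 → (0, 4, 4)  (L[1][0] := 4)
  R2 -= 1*R0 → (0, 1, 2)  (L[2][0] := 1)

U[1][1] = 4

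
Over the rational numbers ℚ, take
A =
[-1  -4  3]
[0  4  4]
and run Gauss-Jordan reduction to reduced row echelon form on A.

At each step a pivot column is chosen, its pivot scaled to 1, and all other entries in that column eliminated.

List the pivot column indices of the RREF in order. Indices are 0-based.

pivot columns: 0, 1

pivot(0,0)=-1: scale R0 → (1, 4, -3)
pivot(1,1)=4: scale R1 → (0, 1, 1)
  clear (0,1): R0 −= (4)R1 → (1, 0, -7)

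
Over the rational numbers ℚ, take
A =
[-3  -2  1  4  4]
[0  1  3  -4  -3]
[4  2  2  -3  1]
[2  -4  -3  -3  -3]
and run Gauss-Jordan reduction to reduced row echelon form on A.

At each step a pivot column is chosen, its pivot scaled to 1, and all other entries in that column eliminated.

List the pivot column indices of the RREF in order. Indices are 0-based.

pivot columns: 0, 1, 2, 3

pivot(0,0)=-3: scale R0 → (1, 2/3, -1/3, -4/3, -4/3)
  clear (2,0): R2 −= (4)R0 → (0, -2/3, 10/3, 7/3, 19/3)
  clear (3,0): R3 −= (2)R0 → (0, -16/3, -7/3, -1/3, -1/3)
pivot(1,1)=1: scale R1 → (0, 1, 3, -4, -3)
  clear (0,1): R0 −= (2/3)R1 → (1, 0, -7/3, 4/3, 2/3)
  clear (2,1): R2 −= (-2/3)R1 → (0, 0, 16/3, -1/3, 13/3)
  clear (3,1): R3 −= (-16/3)R1 → (0, 0, 41/3, -65/3, -49/3)
pivot(2,2)=16/3: scale R2 → (0, 0, 1, -1/16, 13/16)
  clear (0,2): R0 −= (-7/3)R2 → (1, 0, 0, 19/16, 41/16)
  clear (1,2): R1 −= (3)R2 → (0, 1, 0, -61/16, -87/16)
  clear (3,2): R3 −= (41/3)R2 → (0, 0, 0, -333/16, -439/16)
pivot(3,3)=-333/16: scale R3 → (0, 0, 0, 1, 439/333)
  clear (0,3): R0 −= (19/16)R3 → (1, 0, 0, 0, 332/333)
  clear (1,3): R1 −= (-61/16)R3 → (0, 1, 0, 0, -137/333)
  clear (2,3): R2 −= (-1/16)R3 → (0, 0, 1, 0, 298/333)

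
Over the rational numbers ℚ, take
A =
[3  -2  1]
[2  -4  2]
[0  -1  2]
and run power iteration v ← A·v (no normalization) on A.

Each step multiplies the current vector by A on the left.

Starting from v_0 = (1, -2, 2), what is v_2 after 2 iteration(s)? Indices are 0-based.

v_0 = (1, -2, 2).
v_1 = A·v_0 = (9, 14, 6).
v_2 = A·v_1 = (5, -26, -2).

v_2 = (5, -26, -2)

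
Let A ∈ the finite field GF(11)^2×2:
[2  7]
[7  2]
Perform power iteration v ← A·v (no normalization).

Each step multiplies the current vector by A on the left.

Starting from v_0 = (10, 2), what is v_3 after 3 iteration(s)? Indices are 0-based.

v_0 = (10, 2).
v_1 = A·v_0 = (1, 8).
v_2 = A·v_1 = (3, 1).
v_3 = A·v_2 = (2, 1).

v_3 = (2, 1)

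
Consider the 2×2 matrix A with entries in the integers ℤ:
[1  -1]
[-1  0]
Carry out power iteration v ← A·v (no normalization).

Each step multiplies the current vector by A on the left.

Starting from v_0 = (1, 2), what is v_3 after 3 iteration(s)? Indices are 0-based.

v_3 = (-1, 0)

v_0 = (1, 2).
v_1 = A·v_0 = (-1, -1).
v_2 = A·v_1 = (0, 1).
v_3 = A·v_2 = (-1, 0).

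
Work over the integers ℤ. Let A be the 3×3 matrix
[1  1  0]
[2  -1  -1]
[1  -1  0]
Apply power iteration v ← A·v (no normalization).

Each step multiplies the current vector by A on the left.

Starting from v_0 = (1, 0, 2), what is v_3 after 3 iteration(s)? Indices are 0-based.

v_3 = (2, 0, 0)

v_0 = (1, 0, 2).
v_1 = A·v_0 = (1, 0, 1).
v_2 = A·v_1 = (1, 1, 1).
v_3 = A·v_2 = (2, 0, 0).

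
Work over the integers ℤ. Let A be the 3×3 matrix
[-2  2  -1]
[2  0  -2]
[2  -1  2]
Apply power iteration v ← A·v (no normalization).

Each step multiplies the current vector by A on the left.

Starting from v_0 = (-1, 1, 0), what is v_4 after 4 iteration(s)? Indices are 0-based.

v_4 = (-112, 132, 62)

v_0 = (-1, 1, 0).
v_1 = A·v_0 = (4, -2, -3).
v_2 = A·v_1 = (-9, 14, 4).
v_3 = A·v_2 = (42, -26, -24).
v_4 = A·v_3 = (-112, 132, 62).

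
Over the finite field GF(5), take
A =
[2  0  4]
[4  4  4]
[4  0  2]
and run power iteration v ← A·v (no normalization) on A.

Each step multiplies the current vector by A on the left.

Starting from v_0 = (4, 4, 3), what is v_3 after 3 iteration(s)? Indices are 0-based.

v_3 = (2, 4, 0)

v_0 = (4, 4, 3).
v_1 = A·v_0 = (0, 4, 2).
v_2 = A·v_1 = (3, 4, 4).
v_3 = A·v_2 = (2, 4, 0).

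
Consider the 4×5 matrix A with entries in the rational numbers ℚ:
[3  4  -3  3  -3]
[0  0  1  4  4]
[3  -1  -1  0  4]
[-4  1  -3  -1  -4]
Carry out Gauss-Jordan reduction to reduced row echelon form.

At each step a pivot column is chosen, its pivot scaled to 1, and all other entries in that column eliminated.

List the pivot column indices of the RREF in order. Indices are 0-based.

pivot columns: 0, 1, 2, 3

pivot(0,0)=3: scale R0 → (1, 4/3, -1, 1, -1)
  clear (2,0): R2 −= (3)R0 → (0, -5, 2, -3, 7)
  clear (3,0): R3 −= (-4)R0 → (0, 19/3, -7, 3, -8)
pivot(1,1): swap R1↔R2
pivot(1,1)=-5: scale R1 → (0, 1, -2/5, 3/5, -7/5)
  clear (0,1): R0 −= (4/3)R1 → (1, 0, -7/15, 1/5, 13/15)
  clear (3,1): R3 −= (19/3)R1 → (0, 0, -67/15, -4/5, 13/15)
pivot(2,2)=1: scale R2 → (0, 0, 1, 4, 4)
  clear (0,2): R0 −= (-7/15)R2 → (1, 0, 0, 31/15, 41/15)
  clear (1,2): R1 −= (-2/5)R2 → (0, 1, 0, 11/5, 1/5)
  clear (3,2): R3 −= (-67/15)R2 → (0, 0, 0, 256/15, 281/15)
pivot(3,3)=256/15: scale R3 → (0, 0, 0, 1, 281/256)
  clear (0,3): R0 −= (31/15)R3 → (1, 0, 0, 0, 119/256)
  clear (1,3): R1 −= (11/5)R3 → (0, 1, 0, 0, -567/256)
  clear (2,3): R2 −= (4)R3 → (0, 0, 1, 0, -25/64)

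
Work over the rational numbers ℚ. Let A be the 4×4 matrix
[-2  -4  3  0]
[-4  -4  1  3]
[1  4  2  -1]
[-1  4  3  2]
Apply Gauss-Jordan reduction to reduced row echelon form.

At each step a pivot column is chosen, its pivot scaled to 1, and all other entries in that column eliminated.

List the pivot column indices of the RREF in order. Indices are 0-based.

pivot columns: 0, 1, 2, 3

[1] R0 /= -2  ⇒  (1, 2, -3/2, 0)
     R1 -= -4·R0  ⇒  (0, 4, -5, 3)
     R2 -= 1·R0  ⇒  (0, 2, 7/2, -1)
     R3 -= -1·R0  ⇒  (0, 6, 3/2, 2)
[2] R1 /= 4  ⇒  (0, 1, -5/4, 3/4)
     R0 -= 2·R1  ⇒  (1, 0, 1, -3/2)
     R2 -= 2·R1  ⇒  (0, 0, 6, -5/2)
     R3 -= 6·R1  ⇒  (0, 0, 9, -5/2)
[3] R2 /= 6  ⇒  (0, 0, 1, -5/12)
     R0 -= 1·R2  ⇒  (1, 0, 0, -13/12)
     R1 -= -5/4·R2  ⇒  (0, 1, 0, 11/48)
     R3 -= 9·R2  ⇒  (0, 0, 0, 5/4)
[4] R3 /= 5/4  ⇒  (0, 0, 0, 1)
     R0 -= -13/12·R3  ⇒  (1, 0, 0, 0)
     R1 -= 11/48·R3  ⇒  (0, 1, 0, 0)
     R2 -= -5/12·R3  ⇒  (0, 0, 1, 0)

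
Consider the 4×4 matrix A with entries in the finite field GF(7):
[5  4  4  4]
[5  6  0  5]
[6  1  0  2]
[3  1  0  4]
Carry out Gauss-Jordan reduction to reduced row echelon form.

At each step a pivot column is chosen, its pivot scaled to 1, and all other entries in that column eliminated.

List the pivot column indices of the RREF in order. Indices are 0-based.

pivot columns: 0, 1, 2, 3

[1] R0 /= 5  ⇒  (1, 5, 5, 5)
     R1 -= 5·R0  ⇒  (0, 2, 3, 1)
     R2 -= 6·R0  ⇒  (0, 6, 5, 0)
     R3 -= 3·R0  ⇒  (0, 0, 6, 3)
[2] R1 /= 2  ⇒  (0, 1, 5, 4)
     R0 -= 5·R1  ⇒  (1, 0, 1, 6)
     R2 -= 6·R1  ⇒  (0, 0, 3, 4)
[3] R2 /= 3  ⇒  (0, 0, 1, 6)
     R0 -= 1·R2  ⇒  (1, 0, 0, 0)
     R1 -= 5·R2  ⇒  (0, 1, 0, 2)
     R3 -= 6·R2  ⇒  (0, 0, 0, 2)
[4] R3 /= 2  ⇒  (0, 0, 0, 1)
     R1 -= 2·R3  ⇒  (0, 1, 0, 0)
     R2 -= 6·R3  ⇒  (0, 0, 1, 0)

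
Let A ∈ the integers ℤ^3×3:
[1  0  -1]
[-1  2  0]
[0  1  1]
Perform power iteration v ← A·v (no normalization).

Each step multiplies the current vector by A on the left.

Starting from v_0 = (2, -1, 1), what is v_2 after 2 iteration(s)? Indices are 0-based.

v_0 = (2, -1, 1).
v_1 = A·v_0 = (1, -4, 0).
v_2 = A·v_1 = (1, -9, -4).

v_2 = (1, -9, -4)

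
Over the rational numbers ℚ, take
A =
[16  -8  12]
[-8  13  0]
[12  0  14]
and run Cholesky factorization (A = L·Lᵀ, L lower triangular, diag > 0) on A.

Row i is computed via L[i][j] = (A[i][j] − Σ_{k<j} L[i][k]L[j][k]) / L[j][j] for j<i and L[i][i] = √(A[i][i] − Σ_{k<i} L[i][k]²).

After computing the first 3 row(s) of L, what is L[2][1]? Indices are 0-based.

Step 1: L[0][0] = √(16) = 4.
  L[1][0] = (-8) / L[0][0] = -2.
Step 2: L[1][1] = √(9) = 3.
  L[2][0] = (12) / L[0][0] = 3.
  L[2][1] = (6) / L[1][1] = 2.
Step 3: L[2][2] = √(1) = 1.

L[2][1] = 2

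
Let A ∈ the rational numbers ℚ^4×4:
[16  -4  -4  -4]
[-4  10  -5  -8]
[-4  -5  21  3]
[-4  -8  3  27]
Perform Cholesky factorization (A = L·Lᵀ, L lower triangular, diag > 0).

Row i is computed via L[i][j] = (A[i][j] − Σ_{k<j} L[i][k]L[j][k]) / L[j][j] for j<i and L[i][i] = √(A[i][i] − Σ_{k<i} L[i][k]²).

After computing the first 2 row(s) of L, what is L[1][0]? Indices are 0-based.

L[1][0] = -1

Step 1: L[0][0] = √(16) = 4.
  L[1][0] = (-4) / L[0][0] = -1.
Step 2: L[1][1] = √(9) = 3.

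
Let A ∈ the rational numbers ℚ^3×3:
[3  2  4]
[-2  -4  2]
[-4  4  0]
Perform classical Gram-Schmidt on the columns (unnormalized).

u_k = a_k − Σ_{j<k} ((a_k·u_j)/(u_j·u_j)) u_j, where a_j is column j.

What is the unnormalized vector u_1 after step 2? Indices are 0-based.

u_1 = (64/29, -120/29, 108/29)

Step 1: u_0 = a_0 = (3, -2, -4).
Step 2: u_1 = a_1 − (-2/29)·u_0 = (64/29, -120/29, 108/29).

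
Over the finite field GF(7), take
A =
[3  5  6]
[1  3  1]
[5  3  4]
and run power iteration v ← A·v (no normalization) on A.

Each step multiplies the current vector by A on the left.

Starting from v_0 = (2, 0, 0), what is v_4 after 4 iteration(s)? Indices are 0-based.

v_4 = (2, 6, 2)

v_0 = (2, 0, 0).
v_1 = A·v_0 = (6, 2, 3).
v_2 = A·v_1 = (4, 1, 6).
v_3 = A·v_2 = (4, 6, 5).
v_4 = A·v_3 = (2, 6, 2).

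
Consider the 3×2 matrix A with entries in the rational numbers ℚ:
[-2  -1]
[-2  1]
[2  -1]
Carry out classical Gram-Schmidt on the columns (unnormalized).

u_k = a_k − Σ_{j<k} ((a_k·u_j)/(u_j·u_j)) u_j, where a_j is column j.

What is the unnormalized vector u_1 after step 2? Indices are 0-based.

u_1 = (-4/3, 2/3, -2/3)

Step 1: u_0 = a_0 = (-2, -2, 2).
Step 2: u_1 = a_1 − (-1/6)·u_0 = (-4/3, 2/3, -2/3).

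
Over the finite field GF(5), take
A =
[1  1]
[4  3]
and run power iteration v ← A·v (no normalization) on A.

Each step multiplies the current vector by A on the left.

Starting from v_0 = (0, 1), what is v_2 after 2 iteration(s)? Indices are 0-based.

v_2 = (4, 3)

v_0 = (0, 1).
v_1 = A·v_0 = (1, 3).
v_2 = A·v_1 = (4, 3).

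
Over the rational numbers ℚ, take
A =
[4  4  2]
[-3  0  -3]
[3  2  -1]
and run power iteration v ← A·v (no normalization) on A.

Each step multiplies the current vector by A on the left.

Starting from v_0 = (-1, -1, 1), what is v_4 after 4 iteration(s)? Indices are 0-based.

v_4 = (432, 144, 240)

v_0 = (-1, -1, 1).
v_1 = A·v_0 = (-6, 0, -6).
v_2 = A·v_1 = (-36, 36, -12).
v_3 = A·v_2 = (-24, 144, -24).
v_4 = A·v_3 = (432, 144, 240).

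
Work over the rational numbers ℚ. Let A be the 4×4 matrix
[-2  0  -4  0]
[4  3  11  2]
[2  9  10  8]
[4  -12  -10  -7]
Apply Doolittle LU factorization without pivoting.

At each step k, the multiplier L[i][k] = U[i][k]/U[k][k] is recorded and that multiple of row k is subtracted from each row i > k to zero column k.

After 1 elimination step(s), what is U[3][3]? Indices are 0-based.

U[3][3] = -7

k=0: U[0][0]=-2
  eliminate (1,0): mult=-2, new row 1: (0, 3, 3, 2); set L[1][0]=-2
  eliminate (2,0): mult=-1, new row 2: (0, 9, 6, 8); set L[2][0]=-1
  eliminate (3,0): mult=-2, new row 3: (0, -12, -18, -7); set L[3][0]=-2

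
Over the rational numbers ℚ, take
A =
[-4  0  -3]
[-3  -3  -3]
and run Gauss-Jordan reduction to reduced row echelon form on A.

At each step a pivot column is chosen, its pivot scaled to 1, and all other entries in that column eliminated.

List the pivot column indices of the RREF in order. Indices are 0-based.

pivot(0,0)=-4: scale R0 → (1, 0, 3/4)
  clear (1,0): R1 −= (-3)R0 → (0, -3, -3/4)
pivot(1,1)=-3: scale R1 → (0, 1, 1/4)

pivot columns: 0, 1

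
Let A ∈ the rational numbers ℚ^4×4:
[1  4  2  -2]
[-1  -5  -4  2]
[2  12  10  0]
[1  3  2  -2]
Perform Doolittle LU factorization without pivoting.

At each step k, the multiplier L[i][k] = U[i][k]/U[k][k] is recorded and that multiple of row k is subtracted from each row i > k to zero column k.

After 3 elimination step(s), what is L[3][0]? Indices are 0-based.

L[3][0] = 1

k=0: U[0][0]=1
  eliminate (1,0): mult=-1, new row 1: (0, -1, -2, 0); set L[1][0]=-1
  eliminate (2,0): mult=2, new row 2: (0, 4, 6, 4); set L[2][0]=2
  eliminate (3,0): mult=1, new row 3: (0, -1, 0, 0); set L[3][0]=1
k=1: U[1][1]=-1
  eliminate (2,1): mult=-4, new row 2: (0, 0, -2, 4); set L[2][1]=-4
  eliminate (3,1): mult=1, new row 3: (0, 0, 2, 0); set L[3][1]=1
k=2: U[2][2]=-2
  eliminate (3,2): mult=-1, new row 3: (0, 0, 0, 4); set L[3][2]=-1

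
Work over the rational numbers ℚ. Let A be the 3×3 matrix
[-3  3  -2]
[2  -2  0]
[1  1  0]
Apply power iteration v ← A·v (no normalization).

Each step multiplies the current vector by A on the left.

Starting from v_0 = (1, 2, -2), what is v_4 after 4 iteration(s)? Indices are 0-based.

v_0 = (1, 2, -2).
v_1 = A·v_0 = (7, -2, 3).
v_2 = A·v_1 = (-33, 18, 5).
v_3 = A·v_2 = (143, -102, -15).
v_4 = A·v_3 = (-705, 490, 41).

v_4 = (-705, 490, 41)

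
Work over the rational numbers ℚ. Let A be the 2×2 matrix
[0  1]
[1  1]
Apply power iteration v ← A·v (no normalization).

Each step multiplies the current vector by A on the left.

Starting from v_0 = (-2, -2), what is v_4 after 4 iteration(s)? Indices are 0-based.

v_4 = (-10, -16)

v_0 = (-2, -2).
v_1 = A·v_0 = (-2, -4).
v_2 = A·v_1 = (-4, -6).
v_3 = A·v_2 = (-6, -10).
v_4 = A·v_3 = (-10, -16).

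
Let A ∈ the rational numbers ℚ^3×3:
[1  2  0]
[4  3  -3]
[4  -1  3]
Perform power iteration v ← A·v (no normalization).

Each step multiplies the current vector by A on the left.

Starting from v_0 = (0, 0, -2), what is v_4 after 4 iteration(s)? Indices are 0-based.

v_4 = (540, 1200, -72)

v_0 = (0, 0, -2).
v_1 = A·v_0 = (0, 6, -6).
v_2 = A·v_1 = (12, 36, -24).
v_3 = A·v_2 = (84, 228, -60).
v_4 = A·v_3 = (540, 1200, -72).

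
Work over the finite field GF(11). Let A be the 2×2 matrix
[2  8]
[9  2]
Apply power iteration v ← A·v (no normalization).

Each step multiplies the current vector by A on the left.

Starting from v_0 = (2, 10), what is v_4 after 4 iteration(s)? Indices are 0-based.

v_0 = (2, 10).
v_1 = A·v_0 = (7, 5).
v_2 = A·v_1 = (10, 7).
v_3 = A·v_2 = (10, 5).
v_4 = A·v_3 = (5, 1).

v_4 = (5, 1)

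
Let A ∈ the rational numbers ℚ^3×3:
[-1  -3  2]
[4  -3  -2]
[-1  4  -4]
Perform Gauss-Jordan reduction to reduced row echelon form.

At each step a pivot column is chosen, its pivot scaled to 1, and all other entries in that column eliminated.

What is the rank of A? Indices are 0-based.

rank = 3

step 1: normalize row 0 (÷-1) = (1, 3, -2)
  row 1: subtract 4×row0 = (0, -15, 6)
  row 2: subtract -1×row0 = (0, 7, -6)
step 2: normalize row 1 (÷-15) = (0, 1, -2/5)
  row 0: subtract 3×row1 = (1, 0, -4/5)
  row 2: subtract 7×row1 = (0, 0, -16/5)
step 3: normalize row 2 (÷-16/5) = (0, 0, 1)
  row 0: subtract -4/5×row2 = (1, 0, 0)
  row 1: subtract -2/5×row2 = (0, 1, 0)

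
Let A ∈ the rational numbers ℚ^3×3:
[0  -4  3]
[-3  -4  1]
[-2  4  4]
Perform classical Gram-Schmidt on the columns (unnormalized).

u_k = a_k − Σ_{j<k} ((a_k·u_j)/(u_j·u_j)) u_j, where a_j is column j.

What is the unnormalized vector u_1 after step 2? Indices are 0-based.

u_1 = (-4, -40/13, 60/13)

Step 1: u_0 = a_0 = (0, -3, -2).
Step 2: u_1 = a_1 − (4/13)·u_0 = (-4, -40/13, 60/13).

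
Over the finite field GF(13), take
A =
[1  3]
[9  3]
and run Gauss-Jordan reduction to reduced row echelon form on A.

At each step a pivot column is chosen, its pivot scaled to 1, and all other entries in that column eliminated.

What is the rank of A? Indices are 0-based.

rank = 2

[1] R0 /= 1  ⇒  (1, 3)
     R1 -= 9·R0  ⇒  (0, 2)
[2] R1 /= 2  ⇒  (0, 1)
     R0 -= 3·R1  ⇒  (1, 0)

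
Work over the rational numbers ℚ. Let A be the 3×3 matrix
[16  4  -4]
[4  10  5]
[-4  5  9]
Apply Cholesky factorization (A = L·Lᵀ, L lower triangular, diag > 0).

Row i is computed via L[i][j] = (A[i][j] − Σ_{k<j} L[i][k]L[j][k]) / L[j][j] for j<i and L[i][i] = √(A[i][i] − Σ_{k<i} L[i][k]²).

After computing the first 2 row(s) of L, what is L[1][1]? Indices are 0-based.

L[1][1] = 3

Step 1: L[0][0] = √(16) = 4.
  L[1][0] = (4) / L[0][0] = 1.
Step 2: L[1][1] = √(9) = 3.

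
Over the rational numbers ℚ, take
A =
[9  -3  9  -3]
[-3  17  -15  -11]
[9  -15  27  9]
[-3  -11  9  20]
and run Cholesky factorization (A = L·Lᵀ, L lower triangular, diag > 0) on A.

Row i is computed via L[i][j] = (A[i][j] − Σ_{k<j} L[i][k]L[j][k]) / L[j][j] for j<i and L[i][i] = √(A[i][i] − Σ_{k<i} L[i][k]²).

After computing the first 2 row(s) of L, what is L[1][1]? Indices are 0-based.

Step 1: L[0][0] = √(9) = 3.
  L[1][0] = (-3) / L[0][0] = -1.
Step 2: L[1][1] = √(16) = 4.

L[1][1] = 4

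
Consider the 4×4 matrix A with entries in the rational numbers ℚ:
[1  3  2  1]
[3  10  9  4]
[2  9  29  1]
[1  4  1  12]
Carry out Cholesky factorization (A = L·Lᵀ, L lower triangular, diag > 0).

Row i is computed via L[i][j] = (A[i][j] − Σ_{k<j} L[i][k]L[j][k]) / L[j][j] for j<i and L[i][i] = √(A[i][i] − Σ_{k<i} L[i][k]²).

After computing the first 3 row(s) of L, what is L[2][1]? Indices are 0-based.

L[2][1] = 3

Step 1: L[0][0] = √(1) = 1.
  L[1][0] = (3) / L[0][0] = 3.
Step 2: L[1][1] = √(1) = 1.
  L[2][0] = (2) / L[0][0] = 2.
  L[2][1] = (3) / L[1][1] = 3.
Step 3: L[2][2] = √(16) = 4.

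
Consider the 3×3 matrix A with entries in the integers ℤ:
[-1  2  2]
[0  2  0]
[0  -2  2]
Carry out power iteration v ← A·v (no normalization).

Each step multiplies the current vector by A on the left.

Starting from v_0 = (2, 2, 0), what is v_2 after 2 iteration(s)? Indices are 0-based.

v_0 = (2, 2, 0).
v_1 = A·v_0 = (2, 4, -4).
v_2 = A·v_1 = (-2, 8, -16).

v_2 = (-2, 8, -16)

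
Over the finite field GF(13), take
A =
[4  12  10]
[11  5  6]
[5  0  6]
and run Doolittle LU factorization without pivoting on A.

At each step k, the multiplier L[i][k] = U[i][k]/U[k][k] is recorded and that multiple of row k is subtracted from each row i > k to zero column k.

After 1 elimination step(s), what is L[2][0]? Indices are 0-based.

k=0: U[0][0]=4
  eliminate (1,0): mult=6, new row 1: (0, 11, 11); set L[1][0]=6
  eliminate (2,0): mult=11, new row 2: (0, 11, 0); set L[2][0]=11

L[2][0] = 11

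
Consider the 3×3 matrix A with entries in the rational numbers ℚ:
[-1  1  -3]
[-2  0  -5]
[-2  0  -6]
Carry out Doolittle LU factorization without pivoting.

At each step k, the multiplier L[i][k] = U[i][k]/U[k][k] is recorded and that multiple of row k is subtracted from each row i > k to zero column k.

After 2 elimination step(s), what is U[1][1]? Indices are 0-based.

U[1][1] = -2

k=0: U[0][0]=-1
  eliminate (1,0): mult=2, new row 1: (0, -2, 1); set L[1][0]=2
  eliminate (2,0): mult=2, new row 2: (0, -2, 0); set L[2][0]=2
k=1: U[1][1]=-2
  eliminate (2,1): mult=1, new row 2: (0, 0, -1); set L[2][1]=1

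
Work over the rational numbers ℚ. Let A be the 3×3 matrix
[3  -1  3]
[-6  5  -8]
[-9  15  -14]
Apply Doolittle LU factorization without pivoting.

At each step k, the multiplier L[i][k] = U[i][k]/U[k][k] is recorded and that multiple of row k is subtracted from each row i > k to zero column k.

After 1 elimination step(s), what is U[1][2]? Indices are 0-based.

Step 1: pivot at (0,0) is 3.
  row1 ← row1 − (-2)·row0  ⇒  L[1][0]=-2, U row1=(0, 3, -2)
  row2 ← row2 − (-3)·row0  ⇒  L[2][0]=-3, U row2=(0, 12, -5)

U[1][2] = -2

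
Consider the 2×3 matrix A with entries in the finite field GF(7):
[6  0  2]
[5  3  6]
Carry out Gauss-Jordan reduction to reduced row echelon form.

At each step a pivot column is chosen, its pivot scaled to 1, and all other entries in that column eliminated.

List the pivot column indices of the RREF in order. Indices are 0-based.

pivot columns: 0, 1

[1] R0 /= 6  ⇒  (1, 0, 5)
     R1 -= 5·R0  ⇒  (0, 3, 2)
[2] R1 /= 3  ⇒  (0, 1, 3)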